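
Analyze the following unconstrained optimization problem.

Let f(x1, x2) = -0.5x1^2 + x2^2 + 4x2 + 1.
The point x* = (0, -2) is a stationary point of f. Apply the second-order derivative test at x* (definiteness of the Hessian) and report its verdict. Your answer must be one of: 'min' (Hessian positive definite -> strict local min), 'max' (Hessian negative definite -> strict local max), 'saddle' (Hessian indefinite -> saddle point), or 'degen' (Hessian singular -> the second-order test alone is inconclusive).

Compute the Hessian H = grad^2 f:
  H = [[-1, 0], [0, 2]]
Verify stationarity: grad f(x*) = H x* + g = (0, 0).
Eigenvalues of H: -1, 2.
Eigenvalues have mixed signs, so H is indefinite -> x* is a saddle point.

saddle


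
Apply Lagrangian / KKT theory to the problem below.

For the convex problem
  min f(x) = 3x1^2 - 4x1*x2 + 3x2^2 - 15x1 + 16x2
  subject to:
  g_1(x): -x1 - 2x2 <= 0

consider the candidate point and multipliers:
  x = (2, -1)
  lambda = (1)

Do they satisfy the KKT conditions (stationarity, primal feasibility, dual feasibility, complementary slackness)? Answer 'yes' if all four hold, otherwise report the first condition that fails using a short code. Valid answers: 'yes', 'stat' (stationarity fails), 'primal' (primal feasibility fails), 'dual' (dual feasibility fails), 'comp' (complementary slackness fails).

Gradient of f: grad f(x) = Q x + c = (1, 2)
Constraint values g_i(x) = a_i^T x - b_i:
  g_1((2, -1)) = 0
Stationarity residual: grad f(x) + sum_i lambda_i a_i = (0, 0)
  -> stationarity OK
Primal feasibility (all g_i <= 0): OK
Dual feasibility (all lambda_i >= 0): OK
Complementary slackness (lambda_i * g_i(x) = 0 for all i): OK

Verdict: yes, KKT holds.

yes


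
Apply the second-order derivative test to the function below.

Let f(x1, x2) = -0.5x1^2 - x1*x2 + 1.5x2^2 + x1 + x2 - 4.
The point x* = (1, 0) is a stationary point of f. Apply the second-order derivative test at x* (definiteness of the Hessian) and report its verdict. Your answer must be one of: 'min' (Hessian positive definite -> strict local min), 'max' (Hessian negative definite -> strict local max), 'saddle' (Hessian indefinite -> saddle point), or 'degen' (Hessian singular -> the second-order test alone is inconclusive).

Compute the Hessian H = grad^2 f:
  H = [[-1, -1], [-1, 3]]
Verify stationarity: grad f(x*) = H x* + g = (0, 0).
Eigenvalues of H: -1.2361, 3.2361.
Eigenvalues have mixed signs, so H is indefinite -> x* is a saddle point.

saddle


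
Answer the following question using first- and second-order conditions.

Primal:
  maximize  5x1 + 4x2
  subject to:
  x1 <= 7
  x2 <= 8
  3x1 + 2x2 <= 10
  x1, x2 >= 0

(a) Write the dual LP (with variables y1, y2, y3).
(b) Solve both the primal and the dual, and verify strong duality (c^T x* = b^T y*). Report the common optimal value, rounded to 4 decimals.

The standard primal-dual pair for 'max c^T x s.t. A x <= b, x >= 0' is:
  Dual:  min b^T y  s.t.  A^T y >= c,  y >= 0.

So the dual LP is:
  minimize  7y1 + 8y2 + 10y3
  subject to:
    y1 + 3y3 >= 5
    y2 + 2y3 >= 4
    y1, y2, y3 >= 0

Solving the primal: x* = (0, 5).
  primal value c^T x* = 20.
Solving the dual: y* = (0, 0, 2).
  dual value b^T y* = 20.
Strong duality: c^T x* = b^T y*. Confirmed.

20


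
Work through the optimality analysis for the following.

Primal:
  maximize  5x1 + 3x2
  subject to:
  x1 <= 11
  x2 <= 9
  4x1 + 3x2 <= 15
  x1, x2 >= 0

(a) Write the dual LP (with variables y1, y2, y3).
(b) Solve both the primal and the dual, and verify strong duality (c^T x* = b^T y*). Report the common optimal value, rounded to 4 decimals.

The standard primal-dual pair for 'max c^T x s.t. A x <= b, x >= 0' is:
  Dual:  min b^T y  s.t.  A^T y >= c,  y >= 0.

So the dual LP is:
  minimize  11y1 + 9y2 + 15y3
  subject to:
    y1 + 4y3 >= 5
    y2 + 3y3 >= 3
    y1, y2, y3 >= 0

Solving the primal: x* = (3.75, 0).
  primal value c^T x* = 18.75.
Solving the dual: y* = (0, 0, 1.25).
  dual value b^T y* = 18.75.
Strong duality: c^T x* = b^T y*. Confirmed.

18.75


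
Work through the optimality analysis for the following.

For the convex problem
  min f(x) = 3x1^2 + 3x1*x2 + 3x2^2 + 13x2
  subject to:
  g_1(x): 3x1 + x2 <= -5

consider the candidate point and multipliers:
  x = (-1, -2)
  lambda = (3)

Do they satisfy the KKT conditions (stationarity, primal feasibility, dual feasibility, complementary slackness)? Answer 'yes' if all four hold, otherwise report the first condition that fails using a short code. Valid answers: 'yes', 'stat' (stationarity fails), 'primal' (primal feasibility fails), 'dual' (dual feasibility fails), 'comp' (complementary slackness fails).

Gradient of f: grad f(x) = Q x + c = (-12, -2)
Constraint values g_i(x) = a_i^T x - b_i:
  g_1((-1, -2)) = 0
Stationarity residual: grad f(x) + sum_i lambda_i a_i = (-3, 1)
  -> stationarity FAILS
Primal feasibility (all g_i <= 0): OK
Dual feasibility (all lambda_i >= 0): OK
Complementary slackness (lambda_i * g_i(x) = 0 for all i): OK

Verdict: the first failing condition is stationarity -> stat.

stat


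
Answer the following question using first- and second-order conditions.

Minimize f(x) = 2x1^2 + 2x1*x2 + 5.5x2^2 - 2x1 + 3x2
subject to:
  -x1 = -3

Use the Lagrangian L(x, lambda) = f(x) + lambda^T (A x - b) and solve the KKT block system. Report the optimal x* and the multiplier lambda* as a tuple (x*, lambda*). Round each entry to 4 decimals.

Form the Lagrangian:
  L(x, lambda) = (1/2) x^T Q x + c^T x + lambda^T (A x - b)
Stationarity (grad_x L = 0): Q x + c + A^T lambda = 0.
Primal feasibility: A x = b.

This gives the KKT block system:
  [ Q   A^T ] [ x     ]   [-c ]
  [ A    0  ] [ lambda ] = [ b ]

Solving the linear system:
  x*      = (3, -0.8182)
  lambda* = (8.3636)
  f(x*)   = 8.3182

x* = (3, -0.8182), lambda* = (8.3636)


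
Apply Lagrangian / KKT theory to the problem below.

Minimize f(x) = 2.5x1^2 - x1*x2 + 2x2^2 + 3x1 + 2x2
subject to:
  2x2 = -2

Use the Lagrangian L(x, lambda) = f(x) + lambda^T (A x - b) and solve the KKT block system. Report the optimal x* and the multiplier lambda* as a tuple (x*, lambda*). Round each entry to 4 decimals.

Form the Lagrangian:
  L(x, lambda) = (1/2) x^T Q x + c^T x + lambda^T (A x - b)
Stationarity (grad_x L = 0): Q x + c + A^T lambda = 0.
Primal feasibility: A x = b.

This gives the KKT block system:
  [ Q   A^T ] [ x     ]   [-c ]
  [ A    0  ] [ lambda ] = [ b ]

Solving the linear system:
  x*      = (-0.8, -1)
  lambda* = (0.6)
  f(x*)   = -1.6

x* = (-0.8, -1), lambda* = (0.6)


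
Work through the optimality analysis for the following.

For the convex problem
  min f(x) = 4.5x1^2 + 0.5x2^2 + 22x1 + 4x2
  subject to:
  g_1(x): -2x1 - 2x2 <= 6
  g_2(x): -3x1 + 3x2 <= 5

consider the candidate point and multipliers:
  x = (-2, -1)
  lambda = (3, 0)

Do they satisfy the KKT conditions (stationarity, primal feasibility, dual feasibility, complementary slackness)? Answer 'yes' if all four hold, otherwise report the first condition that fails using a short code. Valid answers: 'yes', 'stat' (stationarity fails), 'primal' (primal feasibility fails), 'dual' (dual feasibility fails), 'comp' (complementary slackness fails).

Gradient of f: grad f(x) = Q x + c = (4, 3)
Constraint values g_i(x) = a_i^T x - b_i:
  g_1((-2, -1)) = 0
  g_2((-2, -1)) = -2
Stationarity residual: grad f(x) + sum_i lambda_i a_i = (-2, -3)
  -> stationarity FAILS
Primal feasibility (all g_i <= 0): OK
Dual feasibility (all lambda_i >= 0): OK
Complementary slackness (lambda_i * g_i(x) = 0 for all i): OK

Verdict: the first failing condition is stationarity -> stat.

stat


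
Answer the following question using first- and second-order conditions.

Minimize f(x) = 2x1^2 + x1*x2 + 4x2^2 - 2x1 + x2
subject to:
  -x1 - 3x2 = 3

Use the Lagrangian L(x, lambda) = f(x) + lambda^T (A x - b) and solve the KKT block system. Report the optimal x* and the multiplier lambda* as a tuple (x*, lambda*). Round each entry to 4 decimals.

Form the Lagrangian:
  L(x, lambda) = (1/2) x^T Q x + c^T x + lambda^T (A x - b)
Stationarity (grad_x L = 0): Q x + c + A^T lambda = 0.
Primal feasibility: A x = b.

This gives the KKT block system:
  [ Q   A^T ] [ x     ]   [-c ]
  [ A    0  ] [ lambda ] = [ b ]

Solving the linear system:
  x*      = (0.1579, -1.0526)
  lambda* = (-2.4211)
  f(x*)   = 2.9474

x* = (0.1579, -1.0526), lambda* = (-2.4211)


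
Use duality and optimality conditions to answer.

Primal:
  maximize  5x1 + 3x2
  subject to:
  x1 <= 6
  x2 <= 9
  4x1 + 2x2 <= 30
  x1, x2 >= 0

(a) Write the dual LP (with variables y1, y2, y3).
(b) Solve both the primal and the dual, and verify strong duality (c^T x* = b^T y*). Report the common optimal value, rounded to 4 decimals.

The standard primal-dual pair for 'max c^T x s.t. A x <= b, x >= 0' is:
  Dual:  min b^T y  s.t.  A^T y >= c,  y >= 0.

So the dual LP is:
  minimize  6y1 + 9y2 + 30y3
  subject to:
    y1 + 4y3 >= 5
    y2 + 2y3 >= 3
    y1, y2, y3 >= 0

Solving the primal: x* = (3, 9).
  primal value c^T x* = 42.
Solving the dual: y* = (0, 0.5, 1.25).
  dual value b^T y* = 42.
Strong duality: c^T x* = b^T y*. Confirmed.

42


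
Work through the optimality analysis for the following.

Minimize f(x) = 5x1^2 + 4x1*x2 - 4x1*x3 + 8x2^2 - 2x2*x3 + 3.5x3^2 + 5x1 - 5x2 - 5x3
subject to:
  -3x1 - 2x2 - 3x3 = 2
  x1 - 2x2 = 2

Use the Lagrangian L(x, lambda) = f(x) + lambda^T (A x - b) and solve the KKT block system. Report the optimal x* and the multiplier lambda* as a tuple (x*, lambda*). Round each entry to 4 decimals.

Form the Lagrangian:
  L(x, lambda) = (1/2) x^T Q x + c^T x + lambda^T (A x - b)
Stationarity (grad_x L = 0): Q x + c + A^T lambda = 0.
Primal feasibility: A x = b.

This gives the KKT block system:
  [ Q   A^T ] [ x     ]   [-c ]
  [ A    0  ] [ lambda ] = [ b ]

Solving the linear system:
  x*      = (0.1256, -0.9372, -0.1675)
  lambda* = (-1.6003, -7.9784)
  f(x*)   = 12.6545

x* = (0.1256, -0.9372, -0.1675), lambda* = (-1.6003, -7.9784)


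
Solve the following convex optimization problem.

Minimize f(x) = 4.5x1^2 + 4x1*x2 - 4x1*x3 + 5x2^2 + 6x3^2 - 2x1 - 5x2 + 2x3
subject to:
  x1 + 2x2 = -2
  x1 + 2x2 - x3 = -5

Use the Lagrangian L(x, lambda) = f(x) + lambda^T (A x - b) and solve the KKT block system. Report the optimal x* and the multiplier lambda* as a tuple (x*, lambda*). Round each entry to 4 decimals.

Form the Lagrangian:
  L(x, lambda) = (1/2) x^T Q x + c^T x + lambda^T (A x - b)
Stationarity (grad_x L = 0): Q x + c + A^T lambda = 0.
Primal feasibility: A x = b.

This gives the KKT block system:
  [ Q   A^T ] [ x     ]   [-c ]
  [ A    0  ] [ lambda ] = [ b ]

Solving the linear system:
  x*      = (1.4, -1.7, 3)
  lambda* = (-24.2, 32.4)
  f(x*)   = 62.65

x* = (1.4, -1.7, 3), lambda* = (-24.2, 32.4)


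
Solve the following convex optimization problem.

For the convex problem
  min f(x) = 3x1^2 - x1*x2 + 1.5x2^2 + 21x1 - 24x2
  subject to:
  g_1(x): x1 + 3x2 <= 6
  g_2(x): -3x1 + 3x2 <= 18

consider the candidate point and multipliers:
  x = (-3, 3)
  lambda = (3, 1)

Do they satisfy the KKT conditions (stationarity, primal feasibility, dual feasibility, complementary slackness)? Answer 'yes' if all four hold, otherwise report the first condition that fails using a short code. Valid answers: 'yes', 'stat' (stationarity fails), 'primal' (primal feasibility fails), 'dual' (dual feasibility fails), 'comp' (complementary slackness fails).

Gradient of f: grad f(x) = Q x + c = (0, -12)
Constraint values g_i(x) = a_i^T x - b_i:
  g_1((-3, 3)) = 0
  g_2((-3, 3)) = 0
Stationarity residual: grad f(x) + sum_i lambda_i a_i = (0, 0)
  -> stationarity OK
Primal feasibility (all g_i <= 0): OK
Dual feasibility (all lambda_i >= 0): OK
Complementary slackness (lambda_i * g_i(x) = 0 for all i): OK

Verdict: yes, KKT holds.

yes


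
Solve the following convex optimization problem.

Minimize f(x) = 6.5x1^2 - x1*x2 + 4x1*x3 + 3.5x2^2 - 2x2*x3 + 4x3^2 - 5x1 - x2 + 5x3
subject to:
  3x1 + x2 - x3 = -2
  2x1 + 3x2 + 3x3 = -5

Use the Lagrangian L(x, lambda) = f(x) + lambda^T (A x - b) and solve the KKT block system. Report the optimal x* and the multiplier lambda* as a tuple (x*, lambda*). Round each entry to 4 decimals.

Form the Lagrangian:
  L(x, lambda) = (1/2) x^T Q x + c^T x + lambda^T (A x - b)
Stationarity (grad_x L = 0): Q x + c + A^T lambda = 0.
Primal feasibility: A x = b.

This gives the KKT block system:
  [ Q   A^T ] [ x     ]   [-c ]
  [ A    0  ] [ lambda ] = [ b ]

Solving the linear system:
  x*      = (-0.5095, -0.8993, -0.4277)
  lambda* = (3.6347, 0.7652)
  f(x*)   = 6.2018

x* = (-0.5095, -0.8993, -0.4277), lambda* = (3.6347, 0.7652)


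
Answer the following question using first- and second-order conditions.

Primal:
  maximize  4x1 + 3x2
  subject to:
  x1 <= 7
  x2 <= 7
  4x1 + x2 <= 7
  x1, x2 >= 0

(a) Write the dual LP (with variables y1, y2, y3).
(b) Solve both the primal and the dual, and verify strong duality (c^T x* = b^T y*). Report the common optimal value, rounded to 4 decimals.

The standard primal-dual pair for 'max c^T x s.t. A x <= b, x >= 0' is:
  Dual:  min b^T y  s.t.  A^T y >= c,  y >= 0.

So the dual LP is:
  minimize  7y1 + 7y2 + 7y3
  subject to:
    y1 + 4y3 >= 4
    y2 + y3 >= 3
    y1, y2, y3 >= 0

Solving the primal: x* = (0, 7).
  primal value c^T x* = 21.
Solving the dual: y* = (0, 2, 1).
  dual value b^T y* = 21.
Strong duality: c^T x* = b^T y*. Confirmed.

21


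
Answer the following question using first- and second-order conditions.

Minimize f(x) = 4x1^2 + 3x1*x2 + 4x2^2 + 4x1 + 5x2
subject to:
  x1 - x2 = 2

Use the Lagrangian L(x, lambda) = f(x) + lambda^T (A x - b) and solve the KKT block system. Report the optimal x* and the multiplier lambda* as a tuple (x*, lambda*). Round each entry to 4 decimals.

Form the Lagrangian:
  L(x, lambda) = (1/2) x^T Q x + c^T x + lambda^T (A x - b)
Stationarity (grad_x L = 0): Q x + c + A^T lambda = 0.
Primal feasibility: A x = b.

This gives the KKT block system:
  [ Q   A^T ] [ x     ]   [-c ]
  [ A    0  ] [ lambda ] = [ b ]

Solving the linear system:
  x*      = (0.5909, -1.4091)
  lambda* = (-4.5)
  f(x*)   = 2.1591

x* = (0.5909, -1.4091), lambda* = (-4.5)


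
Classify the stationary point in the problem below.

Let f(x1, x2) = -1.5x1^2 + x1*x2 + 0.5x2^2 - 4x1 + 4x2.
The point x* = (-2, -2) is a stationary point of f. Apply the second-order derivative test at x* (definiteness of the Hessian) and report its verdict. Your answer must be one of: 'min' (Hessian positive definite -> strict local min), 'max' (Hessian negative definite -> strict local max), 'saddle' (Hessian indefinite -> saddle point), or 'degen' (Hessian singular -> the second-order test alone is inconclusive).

Compute the Hessian H = grad^2 f:
  H = [[-3, 1], [1, 1]]
Verify stationarity: grad f(x*) = H x* + g = (0, 0).
Eigenvalues of H: -3.2361, 1.2361.
Eigenvalues have mixed signs, so H is indefinite -> x* is a saddle point.

saddle


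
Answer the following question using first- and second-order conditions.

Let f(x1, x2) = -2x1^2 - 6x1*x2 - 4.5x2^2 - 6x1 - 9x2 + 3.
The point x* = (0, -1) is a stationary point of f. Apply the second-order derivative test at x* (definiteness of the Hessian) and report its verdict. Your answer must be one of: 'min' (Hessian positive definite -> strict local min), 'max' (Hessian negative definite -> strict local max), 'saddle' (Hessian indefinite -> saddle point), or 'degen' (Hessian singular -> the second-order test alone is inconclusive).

Compute the Hessian H = grad^2 f:
  H = [[-4, -6], [-6, -9]]
Verify stationarity: grad f(x*) = H x* + g = (0, 0).
Eigenvalues of H: -13, 0.
H has a zero eigenvalue (singular; negative semidefinite but not definite), so H is neither positive definite, negative definite, nor indefinite. The second-order test alone is inconclusive -> degen.
(Indeed, f is constant along the null direction of H through x*, so x* is not a strict local extremum.)

degen


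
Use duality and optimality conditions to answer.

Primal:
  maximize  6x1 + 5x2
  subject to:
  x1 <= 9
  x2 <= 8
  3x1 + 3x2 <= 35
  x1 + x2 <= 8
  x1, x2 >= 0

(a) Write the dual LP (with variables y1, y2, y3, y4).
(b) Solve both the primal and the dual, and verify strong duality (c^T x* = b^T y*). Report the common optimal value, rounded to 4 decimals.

The standard primal-dual pair for 'max c^T x s.t. A x <= b, x >= 0' is:
  Dual:  min b^T y  s.t.  A^T y >= c,  y >= 0.

So the dual LP is:
  minimize  9y1 + 8y2 + 35y3 + 8y4
  subject to:
    y1 + 3y3 + y4 >= 6
    y2 + 3y3 + y4 >= 5
    y1, y2, y3, y4 >= 0

Solving the primal: x* = (8, 0).
  primal value c^T x* = 48.
Solving the dual: y* = (0, 0, 0, 6).
  dual value b^T y* = 48.
Strong duality: c^T x* = b^T y*. Confirmed.

48


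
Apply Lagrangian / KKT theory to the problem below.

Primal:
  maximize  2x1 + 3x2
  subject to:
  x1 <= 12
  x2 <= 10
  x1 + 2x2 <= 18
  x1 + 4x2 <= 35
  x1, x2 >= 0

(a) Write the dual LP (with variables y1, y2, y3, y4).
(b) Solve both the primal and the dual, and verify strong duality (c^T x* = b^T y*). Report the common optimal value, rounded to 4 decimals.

The standard primal-dual pair for 'max c^T x s.t. A x <= b, x >= 0' is:
  Dual:  min b^T y  s.t.  A^T y >= c,  y >= 0.

So the dual LP is:
  minimize  12y1 + 10y2 + 18y3 + 35y4
  subject to:
    y1 + y3 + y4 >= 2
    y2 + 2y3 + 4y4 >= 3
    y1, y2, y3, y4 >= 0

Solving the primal: x* = (12, 3).
  primal value c^T x* = 33.
Solving the dual: y* = (0.5, 0, 1.5, 0).
  dual value b^T y* = 33.
Strong duality: c^T x* = b^T y*. Confirmed.

33


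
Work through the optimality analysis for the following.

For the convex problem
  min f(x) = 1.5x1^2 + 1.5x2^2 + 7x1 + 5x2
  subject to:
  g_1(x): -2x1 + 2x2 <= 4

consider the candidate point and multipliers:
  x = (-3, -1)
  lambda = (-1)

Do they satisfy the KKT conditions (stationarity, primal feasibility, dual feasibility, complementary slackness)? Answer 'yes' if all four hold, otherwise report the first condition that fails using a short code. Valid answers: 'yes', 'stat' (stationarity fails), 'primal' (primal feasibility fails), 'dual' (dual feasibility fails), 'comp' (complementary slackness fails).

Gradient of f: grad f(x) = Q x + c = (-2, 2)
Constraint values g_i(x) = a_i^T x - b_i:
  g_1((-3, -1)) = 0
Stationarity residual: grad f(x) + sum_i lambda_i a_i = (0, 0)
  -> stationarity OK
Primal feasibility (all g_i <= 0): OK
Dual feasibility (all lambda_i >= 0): FAILS
Complementary slackness (lambda_i * g_i(x) = 0 for all i): OK

Verdict: the first failing condition is dual_feasibility -> dual.

dual


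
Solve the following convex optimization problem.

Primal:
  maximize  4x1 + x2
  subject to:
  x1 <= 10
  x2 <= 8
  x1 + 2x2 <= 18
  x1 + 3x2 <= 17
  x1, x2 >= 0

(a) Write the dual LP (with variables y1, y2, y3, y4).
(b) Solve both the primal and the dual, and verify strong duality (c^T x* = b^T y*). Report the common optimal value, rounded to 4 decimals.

The standard primal-dual pair for 'max c^T x s.t. A x <= b, x >= 0' is:
  Dual:  min b^T y  s.t.  A^T y >= c,  y >= 0.

So the dual LP is:
  minimize  10y1 + 8y2 + 18y3 + 17y4
  subject to:
    y1 + y3 + y4 >= 4
    y2 + 2y3 + 3y4 >= 1
    y1, y2, y3, y4 >= 0

Solving the primal: x* = (10, 2.3333).
  primal value c^T x* = 42.3333.
Solving the dual: y* = (3.6667, 0, 0, 0.3333).
  dual value b^T y* = 42.3333.
Strong duality: c^T x* = b^T y*. Confirmed.

42.3333


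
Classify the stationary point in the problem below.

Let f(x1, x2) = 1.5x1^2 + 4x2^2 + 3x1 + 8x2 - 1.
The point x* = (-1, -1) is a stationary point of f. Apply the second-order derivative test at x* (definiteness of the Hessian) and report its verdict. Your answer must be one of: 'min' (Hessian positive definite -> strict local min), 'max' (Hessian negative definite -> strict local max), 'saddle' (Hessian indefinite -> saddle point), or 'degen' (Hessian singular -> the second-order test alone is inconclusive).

Compute the Hessian H = grad^2 f:
  H = [[3, 0], [0, 8]]
Verify stationarity: grad f(x*) = H x* + g = (0, 0).
Eigenvalues of H: 3, 8.
Both eigenvalues > 0, so H is positive definite -> x* is a strict local min.

min


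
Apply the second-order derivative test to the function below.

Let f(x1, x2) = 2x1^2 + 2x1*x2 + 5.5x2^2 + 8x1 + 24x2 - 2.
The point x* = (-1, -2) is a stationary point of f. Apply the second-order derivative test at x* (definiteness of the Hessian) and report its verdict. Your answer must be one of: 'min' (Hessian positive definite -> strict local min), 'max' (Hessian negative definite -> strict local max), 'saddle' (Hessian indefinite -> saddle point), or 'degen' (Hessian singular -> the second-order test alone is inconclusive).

Compute the Hessian H = grad^2 f:
  H = [[4, 2], [2, 11]]
Verify stationarity: grad f(x*) = H x* + g = (0, 0).
Eigenvalues of H: 3.4689, 11.5311.
Both eigenvalues > 0, so H is positive definite -> x* is a strict local min.

min


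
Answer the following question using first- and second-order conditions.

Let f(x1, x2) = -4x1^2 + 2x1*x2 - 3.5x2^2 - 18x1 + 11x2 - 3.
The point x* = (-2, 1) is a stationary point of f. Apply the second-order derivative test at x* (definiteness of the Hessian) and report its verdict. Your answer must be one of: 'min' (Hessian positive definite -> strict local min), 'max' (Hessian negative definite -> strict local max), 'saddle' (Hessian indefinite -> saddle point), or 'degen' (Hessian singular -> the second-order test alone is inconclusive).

Compute the Hessian H = grad^2 f:
  H = [[-8, 2], [2, -7]]
Verify stationarity: grad f(x*) = H x* + g = (0, 0).
Eigenvalues of H: -9.5616, -5.4384.
Both eigenvalues < 0, so H is negative definite -> x* is a strict local max.

max


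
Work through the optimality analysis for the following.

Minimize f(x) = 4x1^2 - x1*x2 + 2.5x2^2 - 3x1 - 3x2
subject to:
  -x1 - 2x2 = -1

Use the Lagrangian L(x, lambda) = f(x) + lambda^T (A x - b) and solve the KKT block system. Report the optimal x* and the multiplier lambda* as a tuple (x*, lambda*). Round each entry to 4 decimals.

Form the Lagrangian:
  L(x, lambda) = (1/2) x^T Q x + c^T x + lambda^T (A x - b)
Stationarity (grad_x L = 0): Q x + c + A^T lambda = 0.
Primal feasibility: A x = b.

This gives the KKT block system:
  [ Q   A^T ] [ x     ]   [-c ]
  [ A    0  ] [ lambda ] = [ b ]

Solving the linear system:
  x*      = (0.3171, 0.3415)
  lambda* = (-0.8049)
  f(x*)   = -1.3902

x* = (0.3171, 0.3415), lambda* = (-0.8049)


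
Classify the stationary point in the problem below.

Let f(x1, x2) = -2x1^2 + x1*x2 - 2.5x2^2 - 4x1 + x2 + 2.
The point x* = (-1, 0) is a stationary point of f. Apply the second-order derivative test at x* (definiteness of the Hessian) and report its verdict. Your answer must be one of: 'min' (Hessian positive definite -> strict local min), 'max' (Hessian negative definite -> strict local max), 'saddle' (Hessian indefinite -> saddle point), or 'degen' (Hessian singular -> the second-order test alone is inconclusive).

Compute the Hessian H = grad^2 f:
  H = [[-4, 1], [1, -5]]
Verify stationarity: grad f(x*) = H x* + g = (0, 0).
Eigenvalues of H: -5.618, -3.382.
Both eigenvalues < 0, so H is negative definite -> x* is a strict local max.

max


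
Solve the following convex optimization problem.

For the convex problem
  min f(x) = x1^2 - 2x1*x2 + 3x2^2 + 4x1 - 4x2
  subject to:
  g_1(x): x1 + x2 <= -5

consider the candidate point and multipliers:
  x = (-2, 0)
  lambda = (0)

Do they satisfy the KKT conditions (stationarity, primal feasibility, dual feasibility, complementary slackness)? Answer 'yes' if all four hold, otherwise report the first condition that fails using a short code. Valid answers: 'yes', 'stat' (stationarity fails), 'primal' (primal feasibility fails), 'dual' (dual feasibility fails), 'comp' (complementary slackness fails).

Gradient of f: grad f(x) = Q x + c = (0, 0)
Constraint values g_i(x) = a_i^T x - b_i:
  g_1((-2, 0)) = 3
Stationarity residual: grad f(x) + sum_i lambda_i a_i = (0, 0)
  -> stationarity OK
Primal feasibility (all g_i <= 0): FAILS
Dual feasibility (all lambda_i >= 0): OK
Complementary slackness (lambda_i * g_i(x) = 0 for all i): OK

Verdict: the first failing condition is primal_feasibility -> primal.

primal


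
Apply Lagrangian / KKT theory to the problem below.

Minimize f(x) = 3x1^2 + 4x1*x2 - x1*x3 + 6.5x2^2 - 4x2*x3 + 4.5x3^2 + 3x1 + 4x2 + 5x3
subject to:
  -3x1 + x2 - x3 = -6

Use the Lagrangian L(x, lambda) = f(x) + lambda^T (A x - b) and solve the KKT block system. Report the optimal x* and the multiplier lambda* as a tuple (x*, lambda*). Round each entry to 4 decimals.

Form the Lagrangian:
  L(x, lambda) = (1/2) x^T Q x + c^T x + lambda^T (A x - b)
Stationarity (grad_x L = 0): Q x + c + A^T lambda = 0.
Primal feasibility: A x = b.

This gives the KKT block system:
  [ Q   A^T ] [ x     ]   [-c ]
  [ A    0  ] [ lambda ] = [ b ]

Solving the linear system:
  x*      = (1.772, -1.2668, -0.5829)
  lambda* = (3.0492)
  f(x*)   = 7.8148

x* = (1.772, -1.2668, -0.5829), lambda* = (3.0492)


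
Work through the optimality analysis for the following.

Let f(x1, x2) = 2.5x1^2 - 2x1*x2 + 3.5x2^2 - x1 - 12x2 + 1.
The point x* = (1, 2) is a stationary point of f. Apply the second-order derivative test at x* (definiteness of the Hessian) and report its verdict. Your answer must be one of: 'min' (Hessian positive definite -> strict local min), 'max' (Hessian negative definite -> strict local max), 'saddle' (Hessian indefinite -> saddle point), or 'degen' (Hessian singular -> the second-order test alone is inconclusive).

Compute the Hessian H = grad^2 f:
  H = [[5, -2], [-2, 7]]
Verify stationarity: grad f(x*) = H x* + g = (0, 0).
Eigenvalues of H: 3.7639, 8.2361.
Both eigenvalues > 0, so H is positive definite -> x* is a strict local min.

min


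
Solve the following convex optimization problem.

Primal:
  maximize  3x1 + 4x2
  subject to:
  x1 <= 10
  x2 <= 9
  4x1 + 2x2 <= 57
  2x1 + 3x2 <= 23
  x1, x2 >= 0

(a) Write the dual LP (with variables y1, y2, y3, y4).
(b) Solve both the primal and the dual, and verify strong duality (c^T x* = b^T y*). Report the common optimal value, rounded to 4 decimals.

The standard primal-dual pair for 'max c^T x s.t. A x <= b, x >= 0' is:
  Dual:  min b^T y  s.t.  A^T y >= c,  y >= 0.

So the dual LP is:
  minimize  10y1 + 9y2 + 57y3 + 23y4
  subject to:
    y1 + 4y3 + 2y4 >= 3
    y2 + 2y3 + 3y4 >= 4
    y1, y2, y3, y4 >= 0

Solving the primal: x* = (10, 1).
  primal value c^T x* = 34.
Solving the dual: y* = (0.3333, 0, 0, 1.3333).
  dual value b^T y* = 34.
Strong duality: c^T x* = b^T y*. Confirmed.

34


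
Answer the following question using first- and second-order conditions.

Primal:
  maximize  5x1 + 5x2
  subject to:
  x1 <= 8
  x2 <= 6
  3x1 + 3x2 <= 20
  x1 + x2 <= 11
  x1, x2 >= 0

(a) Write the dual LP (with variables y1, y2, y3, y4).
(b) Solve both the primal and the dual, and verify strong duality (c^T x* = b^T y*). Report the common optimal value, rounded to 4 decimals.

The standard primal-dual pair for 'max c^T x s.t. A x <= b, x >= 0' is:
  Dual:  min b^T y  s.t.  A^T y >= c,  y >= 0.

So the dual LP is:
  minimize  8y1 + 6y2 + 20y3 + 11y4
  subject to:
    y1 + 3y3 + y4 >= 5
    y2 + 3y3 + y4 >= 5
    y1, y2, y3, y4 >= 0

Solving the primal: x* = (6.6667, 0).
  primal value c^T x* = 33.3333.
Solving the dual: y* = (0, 0, 1.6667, 0).
  dual value b^T y* = 33.3333.
Strong duality: c^T x* = b^T y*. Confirmed.

33.3333


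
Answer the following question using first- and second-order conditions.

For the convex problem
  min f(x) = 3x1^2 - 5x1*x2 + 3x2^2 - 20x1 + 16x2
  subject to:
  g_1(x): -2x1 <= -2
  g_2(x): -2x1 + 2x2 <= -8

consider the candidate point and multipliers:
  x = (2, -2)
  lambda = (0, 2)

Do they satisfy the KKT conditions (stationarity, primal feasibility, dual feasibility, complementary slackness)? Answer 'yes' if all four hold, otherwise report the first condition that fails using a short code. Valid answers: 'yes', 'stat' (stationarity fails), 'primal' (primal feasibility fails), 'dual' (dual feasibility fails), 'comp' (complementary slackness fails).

Gradient of f: grad f(x) = Q x + c = (2, -6)
Constraint values g_i(x) = a_i^T x - b_i:
  g_1((2, -2)) = -2
  g_2((2, -2)) = 0
Stationarity residual: grad f(x) + sum_i lambda_i a_i = (-2, -2)
  -> stationarity FAILS
Primal feasibility (all g_i <= 0): OK
Dual feasibility (all lambda_i >= 0): OK
Complementary slackness (lambda_i * g_i(x) = 0 for all i): OK

Verdict: the first failing condition is stationarity -> stat.

stat


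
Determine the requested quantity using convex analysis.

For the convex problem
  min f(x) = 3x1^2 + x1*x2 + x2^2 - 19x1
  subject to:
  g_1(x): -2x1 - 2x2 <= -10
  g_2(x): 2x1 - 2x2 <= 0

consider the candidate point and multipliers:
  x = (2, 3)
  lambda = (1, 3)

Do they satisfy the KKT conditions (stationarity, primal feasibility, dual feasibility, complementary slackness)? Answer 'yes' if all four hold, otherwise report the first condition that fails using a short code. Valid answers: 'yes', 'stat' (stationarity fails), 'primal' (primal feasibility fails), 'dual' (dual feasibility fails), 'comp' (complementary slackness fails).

Gradient of f: grad f(x) = Q x + c = (-4, 8)
Constraint values g_i(x) = a_i^T x - b_i:
  g_1((2, 3)) = 0
  g_2((2, 3)) = -2
Stationarity residual: grad f(x) + sum_i lambda_i a_i = (0, 0)
  -> stationarity OK
Primal feasibility (all g_i <= 0): OK
Dual feasibility (all lambda_i >= 0): OK
Complementary slackness (lambda_i * g_i(x) = 0 for all i): FAILS

Verdict: the first failing condition is complementary_slackness -> comp.

comp


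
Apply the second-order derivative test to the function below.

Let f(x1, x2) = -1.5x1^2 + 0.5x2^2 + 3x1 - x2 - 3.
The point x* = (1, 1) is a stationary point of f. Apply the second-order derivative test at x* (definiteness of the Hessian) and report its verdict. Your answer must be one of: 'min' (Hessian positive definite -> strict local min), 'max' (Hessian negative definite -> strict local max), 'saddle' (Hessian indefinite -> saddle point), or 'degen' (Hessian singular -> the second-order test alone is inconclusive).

Compute the Hessian H = grad^2 f:
  H = [[-3, 0], [0, 1]]
Verify stationarity: grad f(x*) = H x* + g = (0, 0).
Eigenvalues of H: -3, 1.
Eigenvalues have mixed signs, so H is indefinite -> x* is a saddle point.

saddle


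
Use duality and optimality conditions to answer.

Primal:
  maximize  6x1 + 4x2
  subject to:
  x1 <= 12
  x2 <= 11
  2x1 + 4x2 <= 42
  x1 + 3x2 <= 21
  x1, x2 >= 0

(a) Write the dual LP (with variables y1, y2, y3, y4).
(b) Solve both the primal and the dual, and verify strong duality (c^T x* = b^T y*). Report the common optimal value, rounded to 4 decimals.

The standard primal-dual pair for 'max c^T x s.t. A x <= b, x >= 0' is:
  Dual:  min b^T y  s.t.  A^T y >= c,  y >= 0.

So the dual LP is:
  minimize  12y1 + 11y2 + 42y3 + 21y4
  subject to:
    y1 + 2y3 + y4 >= 6
    y2 + 4y3 + 3y4 >= 4
    y1, y2, y3, y4 >= 0

Solving the primal: x* = (12, 3).
  primal value c^T x* = 84.
Solving the dual: y* = (4.6667, 0, 0, 1.3333).
  dual value b^T y* = 84.
Strong duality: c^T x* = b^T y*. Confirmed.

84


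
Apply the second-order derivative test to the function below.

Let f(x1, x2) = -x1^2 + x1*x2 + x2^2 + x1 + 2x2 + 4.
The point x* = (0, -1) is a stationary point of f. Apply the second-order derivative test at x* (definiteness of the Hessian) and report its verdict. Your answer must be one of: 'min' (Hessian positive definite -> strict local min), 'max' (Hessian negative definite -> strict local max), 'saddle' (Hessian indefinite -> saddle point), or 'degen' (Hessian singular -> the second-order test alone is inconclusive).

Compute the Hessian H = grad^2 f:
  H = [[-2, 1], [1, 2]]
Verify stationarity: grad f(x*) = H x* + g = (0, 0).
Eigenvalues of H: -2.2361, 2.2361.
Eigenvalues have mixed signs, so H is indefinite -> x* is a saddle point.

saddle


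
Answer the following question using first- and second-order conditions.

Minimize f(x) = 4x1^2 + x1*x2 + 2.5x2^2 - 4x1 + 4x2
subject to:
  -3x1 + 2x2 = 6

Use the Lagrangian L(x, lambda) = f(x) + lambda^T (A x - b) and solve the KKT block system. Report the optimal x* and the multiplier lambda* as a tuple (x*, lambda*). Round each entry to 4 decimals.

Form the Lagrangian:
  L(x, lambda) = (1/2) x^T Q x + c^T x + lambda^T (A x - b)
Stationarity (grad_x L = 0): Q x + c + A^T lambda = 0.
Primal feasibility: A x = b.

This gives the KKT block system:
  [ Q   A^T ] [ x     ]   [-c ]
  [ A    0  ] [ lambda ] = [ b ]

Solving the linear system:
  x*      = (-1.236, 1.1461)
  lambda* = (-4.2472)
  f(x*)   = 17.5056

x* = (-1.236, 1.1461), lambda* = (-4.2472)


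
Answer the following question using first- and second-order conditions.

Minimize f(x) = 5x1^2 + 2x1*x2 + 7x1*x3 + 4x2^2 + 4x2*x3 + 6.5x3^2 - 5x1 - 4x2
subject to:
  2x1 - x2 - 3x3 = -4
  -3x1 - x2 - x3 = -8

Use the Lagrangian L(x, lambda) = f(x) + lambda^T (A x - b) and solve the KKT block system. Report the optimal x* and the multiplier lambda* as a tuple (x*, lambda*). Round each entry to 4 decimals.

Form the Lagrangian:
  L(x, lambda) = (1/2) x^T Q x + c^T x + lambda^T (A x - b)
Stationarity (grad_x L = 0): Q x + c + A^T lambda = 0.
Primal feasibility: A x = b.

This gives the KKT block system:
  [ Q   A^T ] [ x     ]   [-c ]
  [ A    0  ] [ lambda ] = [ b ]

Solving the linear system:
  x*      = (1.4307, 2.1312, 1.5767)
  lambda* = (8.4095, 13.8085)
  f(x*)   = 64.2138

x* = (1.4307, 2.1312, 1.5767), lambda* = (8.4095, 13.8085)


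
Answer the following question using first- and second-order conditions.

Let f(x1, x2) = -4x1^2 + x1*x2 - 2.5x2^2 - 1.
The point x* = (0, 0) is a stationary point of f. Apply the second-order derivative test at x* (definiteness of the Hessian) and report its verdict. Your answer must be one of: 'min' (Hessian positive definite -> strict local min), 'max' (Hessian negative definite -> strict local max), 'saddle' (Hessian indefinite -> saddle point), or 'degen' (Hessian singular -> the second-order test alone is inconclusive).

Compute the Hessian H = grad^2 f:
  H = [[-8, 1], [1, -5]]
Verify stationarity: grad f(x*) = H x* + g = (0, 0).
Eigenvalues of H: -8.3028, -4.6972.
Both eigenvalues < 0, so H is negative definite -> x* is a strict local max.

max


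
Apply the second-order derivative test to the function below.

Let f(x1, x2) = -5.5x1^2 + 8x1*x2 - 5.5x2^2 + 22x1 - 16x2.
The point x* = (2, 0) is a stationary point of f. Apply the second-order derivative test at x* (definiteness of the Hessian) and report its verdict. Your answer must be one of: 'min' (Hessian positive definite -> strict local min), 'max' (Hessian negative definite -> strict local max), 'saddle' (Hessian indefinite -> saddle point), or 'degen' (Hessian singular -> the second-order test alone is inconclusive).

Compute the Hessian H = grad^2 f:
  H = [[-11, 8], [8, -11]]
Verify stationarity: grad f(x*) = H x* + g = (0, 0).
Eigenvalues of H: -19, -3.
Both eigenvalues < 0, so H is negative definite -> x* is a strict local max.

max


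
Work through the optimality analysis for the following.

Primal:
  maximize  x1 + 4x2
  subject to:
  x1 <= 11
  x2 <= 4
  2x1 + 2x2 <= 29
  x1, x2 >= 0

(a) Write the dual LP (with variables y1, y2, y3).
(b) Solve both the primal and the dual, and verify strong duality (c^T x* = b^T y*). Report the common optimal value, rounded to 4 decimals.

The standard primal-dual pair for 'max c^T x s.t. A x <= b, x >= 0' is:
  Dual:  min b^T y  s.t.  A^T y >= c,  y >= 0.

So the dual LP is:
  minimize  11y1 + 4y2 + 29y3
  subject to:
    y1 + 2y3 >= 1
    y2 + 2y3 >= 4
    y1, y2, y3 >= 0

Solving the primal: x* = (10.5, 4).
  primal value c^T x* = 26.5.
Solving the dual: y* = (0, 3, 0.5).
  dual value b^T y* = 26.5.
Strong duality: c^T x* = b^T y*. Confirmed.

26.5


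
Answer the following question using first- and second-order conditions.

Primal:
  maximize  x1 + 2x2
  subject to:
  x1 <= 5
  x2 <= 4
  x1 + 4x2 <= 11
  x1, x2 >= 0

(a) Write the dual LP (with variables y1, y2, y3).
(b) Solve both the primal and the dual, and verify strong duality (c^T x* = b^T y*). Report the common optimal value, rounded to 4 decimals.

The standard primal-dual pair for 'max c^T x s.t. A x <= b, x >= 0' is:
  Dual:  min b^T y  s.t.  A^T y >= c,  y >= 0.

So the dual LP is:
  minimize  5y1 + 4y2 + 11y3
  subject to:
    y1 + y3 >= 1
    y2 + 4y3 >= 2
    y1, y2, y3 >= 0

Solving the primal: x* = (5, 1.5).
  primal value c^T x* = 8.
Solving the dual: y* = (0.5, 0, 0.5).
  dual value b^T y* = 8.
Strong duality: c^T x* = b^T y*. Confirmed.

8


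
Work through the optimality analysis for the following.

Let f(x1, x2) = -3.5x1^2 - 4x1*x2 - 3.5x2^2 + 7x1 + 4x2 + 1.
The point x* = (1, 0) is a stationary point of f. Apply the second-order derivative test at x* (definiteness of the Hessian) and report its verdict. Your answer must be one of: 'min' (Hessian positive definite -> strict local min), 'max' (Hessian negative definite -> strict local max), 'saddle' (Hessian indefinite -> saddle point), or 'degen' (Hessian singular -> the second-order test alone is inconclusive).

Compute the Hessian H = grad^2 f:
  H = [[-7, -4], [-4, -7]]
Verify stationarity: grad f(x*) = H x* + g = (0, 0).
Eigenvalues of H: -11, -3.
Both eigenvalues < 0, so H is negative definite -> x* is a strict local max.

max


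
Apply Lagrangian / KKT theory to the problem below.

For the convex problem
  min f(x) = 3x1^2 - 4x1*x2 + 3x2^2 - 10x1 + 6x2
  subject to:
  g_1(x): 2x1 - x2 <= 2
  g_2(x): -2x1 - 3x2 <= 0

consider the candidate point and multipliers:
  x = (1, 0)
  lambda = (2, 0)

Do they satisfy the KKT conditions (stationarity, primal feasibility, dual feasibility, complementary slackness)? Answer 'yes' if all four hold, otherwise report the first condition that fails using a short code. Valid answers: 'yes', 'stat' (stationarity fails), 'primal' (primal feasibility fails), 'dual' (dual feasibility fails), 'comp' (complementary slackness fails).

Gradient of f: grad f(x) = Q x + c = (-4, 2)
Constraint values g_i(x) = a_i^T x - b_i:
  g_1((1, 0)) = 0
  g_2((1, 0)) = -2
Stationarity residual: grad f(x) + sum_i lambda_i a_i = (0, 0)
  -> stationarity OK
Primal feasibility (all g_i <= 0): OK
Dual feasibility (all lambda_i >= 0): OK
Complementary slackness (lambda_i * g_i(x) = 0 for all i): OK

Verdict: yes, KKT holds.

yes


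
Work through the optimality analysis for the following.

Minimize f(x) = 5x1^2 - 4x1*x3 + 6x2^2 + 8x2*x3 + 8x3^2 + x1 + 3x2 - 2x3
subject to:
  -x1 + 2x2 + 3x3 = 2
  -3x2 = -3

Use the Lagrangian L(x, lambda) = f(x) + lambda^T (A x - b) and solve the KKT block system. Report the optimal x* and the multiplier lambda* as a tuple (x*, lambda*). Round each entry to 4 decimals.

Form the Lagrangian:
  L(x, lambda) = (1/2) x^T Q x + c^T x + lambda^T (A x - b)
Stationarity (grad_x L = 0): Q x + c + A^T lambda = 0.
Primal feasibility: A x = b.

This gives the KKT block system:
  [ Q   A^T ] [ x     ]   [-c ]
  [ A    0  ] [ lambda ] = [ b ]

Solving the linear system:
  x*      = (-0.3293, 1, -0.1098)
  lambda* = (-1.8537, 3.4715)
  f(x*)   = 8.5061

x* = (-0.3293, 1, -0.1098), lambda* = (-1.8537, 3.4715)


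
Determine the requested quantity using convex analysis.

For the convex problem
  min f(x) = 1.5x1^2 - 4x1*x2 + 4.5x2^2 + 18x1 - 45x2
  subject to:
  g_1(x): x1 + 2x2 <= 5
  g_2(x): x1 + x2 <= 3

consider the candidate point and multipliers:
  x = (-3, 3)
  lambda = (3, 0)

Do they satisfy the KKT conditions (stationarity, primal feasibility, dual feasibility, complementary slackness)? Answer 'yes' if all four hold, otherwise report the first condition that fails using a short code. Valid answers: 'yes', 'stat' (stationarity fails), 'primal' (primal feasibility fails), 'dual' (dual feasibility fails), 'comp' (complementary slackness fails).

Gradient of f: grad f(x) = Q x + c = (-3, -6)
Constraint values g_i(x) = a_i^T x - b_i:
  g_1((-3, 3)) = -2
  g_2((-3, 3)) = -3
Stationarity residual: grad f(x) + sum_i lambda_i a_i = (0, 0)
  -> stationarity OK
Primal feasibility (all g_i <= 0): OK
Dual feasibility (all lambda_i >= 0): OK
Complementary slackness (lambda_i * g_i(x) = 0 for all i): FAILS

Verdict: the first failing condition is complementary_slackness -> comp.

comp


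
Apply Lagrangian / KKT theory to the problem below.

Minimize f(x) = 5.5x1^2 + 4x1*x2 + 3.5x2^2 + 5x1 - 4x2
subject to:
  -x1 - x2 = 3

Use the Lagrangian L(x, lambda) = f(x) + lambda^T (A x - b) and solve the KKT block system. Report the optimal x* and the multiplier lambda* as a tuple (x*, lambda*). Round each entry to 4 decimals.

Form the Lagrangian:
  L(x, lambda) = (1/2) x^T Q x + c^T x + lambda^T (A x - b)
Stationarity (grad_x L = 0): Q x + c + A^T lambda = 0.
Primal feasibility: A x = b.

This gives the KKT block system:
  [ Q   A^T ] [ x     ]   [-c ]
  [ A    0  ] [ lambda ] = [ b ]

Solving the linear system:
  x*      = (-1.8, -1.2)
  lambda* = (-19.6)
  f(x*)   = 27.3

x* = (-1.8, -1.2), lambda* = (-19.6)
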